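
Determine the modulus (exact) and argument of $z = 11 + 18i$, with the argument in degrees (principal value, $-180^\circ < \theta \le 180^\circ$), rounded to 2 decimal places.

|z| = sqrt(11^2 + 18^2) = sqrt(445)
arg(z) = arctan(b/a) = arctan(18/11) (quadrant-adjusted) = 58.57°


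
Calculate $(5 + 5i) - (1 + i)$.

(5 - 1) + (5 - 1)i = 4 + 4i


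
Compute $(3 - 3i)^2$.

(a + bi)^2 = a^2 - b^2 + 2abi
= 3^2 - (-3)^2 + 2*3*(-3)i
= -18i


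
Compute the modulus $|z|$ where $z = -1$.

|z| = sqrt(a^2 + b^2) = sqrt((-1)^2 + 0^2) = sqrt(1) = 1


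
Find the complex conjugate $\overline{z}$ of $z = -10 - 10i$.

If z = a + bi, then conjugate(z) = a - bi
conjugate(-10 - 10i) = -10 + 10i


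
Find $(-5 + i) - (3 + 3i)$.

(-5 - 3) + (1 - 3)i = -8 - 2i


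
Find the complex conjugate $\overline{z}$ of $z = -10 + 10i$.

If z = a + bi, then conjugate(z) = a - bi
conjugate(-10 + 10i) = -10 - 10i


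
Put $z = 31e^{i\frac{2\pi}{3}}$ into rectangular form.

a = r cos θ = 31 * -1/2 = -31/2
b = r sin θ = 31 * sqrt(3)/2 = 31*sqrt(3)/2
z = -31/2 + (31*sqrt(3)/2)i


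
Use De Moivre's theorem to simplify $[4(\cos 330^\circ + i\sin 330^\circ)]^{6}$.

By De Moivre: z^n = r^n(cos(nθ) + i sin(nθ))
= 4^6(cos(6*330°) + i sin(6*330°))
= 4096(cos 180° + i sin 180°)
= -4096


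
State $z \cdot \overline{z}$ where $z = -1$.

z * conjugate(z) = |z|^2 = a^2 + b^2
= (-1)^2 + 0^2 = 1


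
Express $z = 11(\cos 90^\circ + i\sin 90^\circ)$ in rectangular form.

a = r cos θ = 11 * 0 = 0
b = r sin θ = 11 * 1 = 11
z = 11i


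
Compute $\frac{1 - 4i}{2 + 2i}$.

Multiply numerator and denominator by conjugate (2 - 2i):
= (1 - 4i)(2 - 2i) / (2^2 + 2^2)
= (-6 - 10i) / 8
Divide through by 2: (-3 - 5i) / 4
= -3/4 - (5/4)i


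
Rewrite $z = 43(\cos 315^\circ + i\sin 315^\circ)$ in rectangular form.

a = r cos θ = 43 * sqrt(2)/2 = 43*sqrt(2)/2
b = r sin θ = 43 * -sqrt(2)/2 = -43*sqrt(2)/2
z = 43*sqrt(2)/2 - (43*sqrt(2)/2)i


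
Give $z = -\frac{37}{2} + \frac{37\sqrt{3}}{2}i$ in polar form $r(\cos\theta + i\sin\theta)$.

r = |z| = sqrt(a^2 + b^2) = sqrt((-37/2)^2 + (37*sqrt(3)/2)^2) = sqrt(1369/4 + 4107/4) = sqrt(1369) = 37
θ = arctan(b/a) = arctan(32.0429/-18.5) (quadrant-adjusted) = 120°
z = 37(cos 120° + i sin 120°)


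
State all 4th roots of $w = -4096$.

|w| = 4096, arg(w) = 180°
Root modulus = 4096^(1/4) = 8
Root arguments: θ_k = (180° + 360°k)/4 for k = 0, 1, ..., 3
Roots: 4*sqrt(2) + 4*sqrt(2)i, -4*sqrt(2) + 4*sqrt(2)i, -4*sqrt(2) - 4*sqrt(2)i, 4*sqrt(2) - 4*sqrt(2)i


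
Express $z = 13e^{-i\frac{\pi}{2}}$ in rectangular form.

a = r cos θ = 13 * 0 = 0
b = r sin θ = 13 * -1 = -13
z = -13i


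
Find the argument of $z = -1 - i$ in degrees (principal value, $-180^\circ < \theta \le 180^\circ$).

θ = arctan(b/a) = arctan(-1/-1) (quadrant-adjusted) = -135°


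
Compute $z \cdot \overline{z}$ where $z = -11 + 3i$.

z * conjugate(z) = |z|^2 = a^2 + b^2
= (-11)^2 + 3^2 = 130


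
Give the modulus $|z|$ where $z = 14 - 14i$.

|z| = sqrt(a^2 + b^2) = sqrt(14^2 + (-14)^2) = sqrt(392) = sqrt(392)


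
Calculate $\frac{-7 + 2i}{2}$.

Divisor is real, so divide each part by 2:
= -7/2 + i


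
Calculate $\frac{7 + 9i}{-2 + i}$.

Multiply numerator and denominator by conjugate (-2 - i):
= (7 + 9i)(-2 - i) / ((-2)^2 + 1^2)
= (-5 - 25i) / 5
= -1 - 5i


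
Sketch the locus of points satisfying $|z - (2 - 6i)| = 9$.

|z - z0| = r describes a circle centered at z0 with radius r
Here z0 = 2 - 6i and r = 9
Locus: Circle centered at (2, -6) with radius 9


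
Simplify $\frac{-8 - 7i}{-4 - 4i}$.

Multiply numerator and denominator by conjugate (-4 + 4i):
= (-8 - 7i)(-4 + 4i) / ((-4)^2 + (-4)^2)
= (60 - 4i) / 32
Divide through by 4: (15 - i) / 8
= 15/8 - (1/8)i


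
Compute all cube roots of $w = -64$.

|w| = 64, arg(w) = 180°
Root modulus = 64^(1/3) = 4
Root arguments: θ_k = (180° + 360°k)/3 for k = 0, 1, ..., 2
Roots: 2 + 2*sqrt(3)i, -4, 2 - 2*sqrt(3)i


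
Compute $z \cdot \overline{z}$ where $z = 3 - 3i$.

z * conjugate(z) = |z|^2 = a^2 + b^2
= 3^2 + (-3)^2 = 18


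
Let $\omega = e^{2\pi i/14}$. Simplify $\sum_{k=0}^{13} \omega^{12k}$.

Let ζ = ω^12 = e^(2πi·12/14). Since 14 ∤ 12, ζ ≠ 1.
Sum = Σ_{k=0}^{13} ζ^k = (ζ^14 - 1)/(ζ - 1) = (ω^{12·14} - 1)/(ζ - 1) = (1 - 1)/(ζ - 1) = 0


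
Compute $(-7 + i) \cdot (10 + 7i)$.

(a1*a2 - b1*b2) + (a1*b2 + b1*a2)i
= (-70 - 7) + (-49 + 10)i
= -77 - 39i


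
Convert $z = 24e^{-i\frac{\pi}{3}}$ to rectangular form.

a = r cos θ = 24 * 1/2 = 12
b = r sin θ = 24 * -sqrt(3)/2 = -12*sqrt(3)
z = 12 - 12*sqrt(3)i


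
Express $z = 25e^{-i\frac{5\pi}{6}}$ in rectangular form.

a = r cos θ = 25 * -sqrt(3)/2 = -25*sqrt(3)/2
b = r sin θ = 25 * -1/2 = -25/2
z = -25*sqrt(3)/2 - (25/2)i


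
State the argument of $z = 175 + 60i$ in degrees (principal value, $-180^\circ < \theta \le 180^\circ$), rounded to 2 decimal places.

θ = arctan(b/a) = arctan(60/175) (quadrant-adjusted) = 18.92°


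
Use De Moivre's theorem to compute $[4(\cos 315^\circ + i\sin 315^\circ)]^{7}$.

By De Moivre: z^n = r^n(cos(nθ) + i sin(nθ))
= 4^7(cos(7*315°) + i sin(7*315°))
= 16384(cos 45° + i sin 45°)
= 8192*sqrt(2) + 8192*sqrt(2)i


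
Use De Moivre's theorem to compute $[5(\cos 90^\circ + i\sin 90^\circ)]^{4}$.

By De Moivre: z^n = r^n(cos(nθ) + i sin(nθ))
= 5^4(cos(4*90°) + i sin(4*90°))
= 625(cos 0° + i sin 0°)
= 625


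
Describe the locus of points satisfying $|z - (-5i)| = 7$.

|z - z0| = r describes a circle centered at z0 with radius r
Here z0 = -5i and r = 7
Locus: Circle centered at (0, -5) with radius 7


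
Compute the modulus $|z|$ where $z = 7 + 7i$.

|z| = sqrt(a^2 + b^2) = sqrt(7^2 + 7^2) = sqrt(98) = sqrt(98)


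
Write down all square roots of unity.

ω_k = e^(2πik/2) = cos(2πk/2) + i sin(2πk/2) for k = 0, 1, ..., 1
Roots: 1, -1


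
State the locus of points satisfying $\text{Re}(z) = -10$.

Re(z) = x where z = x + yi; the equation x = -10 is satisfied by all points with that x-coordinate
Locus: Vertical line x = -10


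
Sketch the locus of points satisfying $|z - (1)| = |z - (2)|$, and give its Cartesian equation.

|z - z1| = |z - z2| means z is equidistant from z1 and z2,
i.e. the perpendicular bisector of the segment from (1, 0) to (2, 0) (midpoint (3/2, 0)).
With z = x + yi, square both sides:
(x - 1)^2 + (y - 0)^2 = (x - 2)^2 + (y - 0)^2
The x^2 and y^2 terms cancel: 2x + 0y = 4 - 1 = 3
Simplify: x = 3/2
Locus: Perpendicular bisector of the segment from (1, 0) to (2, 0): the line x = 3/2


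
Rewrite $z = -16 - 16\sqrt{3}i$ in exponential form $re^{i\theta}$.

r = |z| = sqrt((-16)^2 + (-16*sqrt(3))^2) = sqrt(256 + 768) = sqrt(1024) = 32
θ = arctan(b/a) = arctan(-27.7128/-16) (quadrant-adjusted) = 240° = 4π/3
z = 32e^(i*4π/3)


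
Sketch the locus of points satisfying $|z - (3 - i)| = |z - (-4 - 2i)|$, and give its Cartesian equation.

|z - z1| = |z - z2| means z is equidistant from z1 and z2,
i.e. the perpendicular bisector of the segment from (3, -1) to (-4, -2) (midpoint (-1/2, -3/2)).
With z = x + yi, square both sides:
(x - 3)^2 + (y - (-1))^2 = (x - (-4))^2 + (y - (-2))^2
The x^2 and y^2 terms cancel: -14x + (-2)y = 20 - 10 = 10
Simplify: 7x + y = -5
Locus: Perpendicular bisector of the segment from (3, -1) to (-4, -2): the line 7x + y = -5


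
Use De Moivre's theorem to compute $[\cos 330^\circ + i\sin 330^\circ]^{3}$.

By De Moivre: z^n = r^n(cos(nθ) + i sin(nθ))
= 1^3(cos(3*330°) + i sin(3*330°))
= 1(cos 270° + i sin 270°)
= -i


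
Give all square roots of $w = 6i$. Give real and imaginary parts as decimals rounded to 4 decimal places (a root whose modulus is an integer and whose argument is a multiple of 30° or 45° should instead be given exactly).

|w| = 6, arg(w) = 90°
Root modulus = 6^(1/2) ≈ 2.449490
Root arguments: θ_k = (90° + 360°k)/2 for k = 0, 1, ..., 1
Compute each root as (root modulus)(cos θ_k + i sin θ_k) using full-precision intermediates, then round to 4 decimal places.
Roots: 1.7321 + 1.7321i, -1.7321 - 1.7321i


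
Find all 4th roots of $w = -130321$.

|w| = 130321, arg(w) = 180°
Root modulus = 130321^(1/4) = 19
Root arguments: θ_k = (180° + 360°k)/4 for k = 0, 1, ..., 3
Roots: 19*sqrt(2)/2 + (19*sqrt(2)/2)i, -19*sqrt(2)/2 + (19*sqrt(2)/2)i, -19*sqrt(2)/2 - (19*sqrt(2)/2)i, 19*sqrt(2)/2 - (19*sqrt(2)/2)i


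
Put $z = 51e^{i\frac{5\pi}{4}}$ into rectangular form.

a = r cos θ = 51 * -sqrt(2)/2 = -51*sqrt(2)/2
b = r sin θ = 51 * -sqrt(2)/2 = -51*sqrt(2)/2
z = -51*sqrt(2)/2 - (51*sqrt(2)/2)i


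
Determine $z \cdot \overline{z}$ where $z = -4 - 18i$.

z * conjugate(z) = |z|^2 = a^2 + b^2
= (-4)^2 + (-18)^2 = 340


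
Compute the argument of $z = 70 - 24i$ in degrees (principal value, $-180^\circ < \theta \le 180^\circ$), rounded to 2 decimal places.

θ = arctan(b/a) = arctan(-24/70) (quadrant-adjusted) = -18.92°


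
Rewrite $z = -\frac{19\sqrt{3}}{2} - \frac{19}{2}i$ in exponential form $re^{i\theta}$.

r = |z| = sqrt((-19*sqrt(3)/2)^2 + (-19/2)^2) = sqrt(1083/4 + 361/4) = sqrt(361) = 19
θ = arctan(b/a) = arctan(-9.5/-16.4545) (quadrant-adjusted) = -150° = -5π/6
z = 19e^(-i*5π/6)


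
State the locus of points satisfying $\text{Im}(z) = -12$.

Im(z) = y where z = x + yi; the equation y = -12 is satisfied by all points with that y-coordinate
Locus: Horizontal line y = -12


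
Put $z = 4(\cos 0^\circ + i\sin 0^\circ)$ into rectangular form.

a = r cos θ = 4 * 1 = 4
b = r sin θ = 4 * 0 = 0
z = 4


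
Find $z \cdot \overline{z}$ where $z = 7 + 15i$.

z * conjugate(z) = |z|^2 = a^2 + b^2
= 7^2 + 15^2 = 274


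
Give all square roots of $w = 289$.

|w| = 289, arg(w) = 0°
Root modulus = 289^(1/2) = 17
Root arguments: θ_k = (0° + 360°k)/2 for k = 0, 1, ..., 1
Roots: 17, -17


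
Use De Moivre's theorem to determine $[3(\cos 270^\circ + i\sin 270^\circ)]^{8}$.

By De Moivre: z^n = r^n(cos(nθ) + i sin(nθ))
= 3^8(cos(8*270°) + i sin(8*270°))
= 6561(cos 0° + i sin 0°)
= 6561


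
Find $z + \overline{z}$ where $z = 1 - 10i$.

z + conjugate(z) = (a + bi) + (a - bi) = 2a
= 2 * 1 = 2


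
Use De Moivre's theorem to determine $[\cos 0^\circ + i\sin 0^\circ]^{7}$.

By De Moivre: z^n = r^n(cos(nθ) + i sin(nθ))
= 1^7(cos(7*0°) + i sin(7*0°))
= 1(cos 0° + i sin 0°)
= 1


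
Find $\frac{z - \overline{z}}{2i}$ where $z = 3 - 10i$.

z - conjugate(z) = 2bi
(z - conjugate(z))/(2i) = 2bi/(2i) = b = -10


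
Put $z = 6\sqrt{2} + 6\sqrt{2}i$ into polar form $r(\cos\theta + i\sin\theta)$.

r = |z| = sqrt(a^2 + b^2) = sqrt((6*sqrt(2))^2 + (6*sqrt(2))^2) = sqrt(72 + 72) = sqrt(144) = 12
θ = arctan(b/a) = arctan(8.4853/8.4853) (quadrant-adjusted) = 45°
z = 12(cos 45° + i sin 45°)


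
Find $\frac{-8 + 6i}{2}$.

Divisor is real, so divide each part by 2:
= -4 + 3i


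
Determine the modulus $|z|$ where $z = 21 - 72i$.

|z| = sqrt(a^2 + b^2) = sqrt(21^2 + (-72)^2) = sqrt(5625) = 75


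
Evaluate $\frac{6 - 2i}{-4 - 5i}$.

Multiply numerator and denominator by conjugate (-4 + 5i):
= (6 - 2i)(-4 + 5i) / ((-4)^2 + (-5)^2)
= (-14 + 38i) / 41
= -14/41 + (38/41)i


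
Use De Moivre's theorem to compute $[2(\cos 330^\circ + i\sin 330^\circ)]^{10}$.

By De Moivre: z^n = r^n(cos(nθ) + i sin(nθ))
= 2^10(cos(10*330°) + i sin(10*330°))
= 1024(cos 60° + i sin 60°)
= 512 + 512*sqrt(3)i


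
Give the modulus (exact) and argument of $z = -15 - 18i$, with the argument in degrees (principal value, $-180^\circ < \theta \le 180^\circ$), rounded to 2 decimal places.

|z| = sqrt((-15)^2 + (-18)^2) = sqrt(549)
arg(z) = arctan(b/a) = arctan(-18/-15) (quadrant-adjusted) = -129.81°


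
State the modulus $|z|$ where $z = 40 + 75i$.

|z| = sqrt(a^2 + b^2) = sqrt(40^2 + 75^2) = sqrt(7225) = 85


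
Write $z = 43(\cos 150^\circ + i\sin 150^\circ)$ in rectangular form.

a = r cos θ = 43 * -sqrt(3)/2 = -43*sqrt(3)/2
b = r sin θ = 43 * 1/2 = 43/2
z = -43*sqrt(3)/2 + (43/2)i


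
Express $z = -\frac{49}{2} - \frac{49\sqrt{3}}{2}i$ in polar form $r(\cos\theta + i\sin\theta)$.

r = |z| = sqrt(a^2 + b^2) = sqrt((-49/2)^2 + (-49*sqrt(3)/2)^2) = sqrt(2401/4 + 7203/4) = sqrt(2401) = 49
θ = arctan(b/a) = arctan(-42.4352/-24.5) (quadrant-adjusted) = 240°
z = 49(cos 240° + i sin 240°)


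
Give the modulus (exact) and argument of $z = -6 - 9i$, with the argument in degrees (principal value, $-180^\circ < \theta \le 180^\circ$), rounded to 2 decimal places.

|z| = sqrt((-6)^2 + (-9)^2) = sqrt(117)
arg(z) = arctan(b/a) = arctan(-9/-6) (quadrant-adjusted) = -123.69°


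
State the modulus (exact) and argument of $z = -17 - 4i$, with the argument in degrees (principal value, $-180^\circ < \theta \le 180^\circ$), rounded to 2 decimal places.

|z| = sqrt((-17)^2 + (-4)^2) = sqrt(305)
arg(z) = arctan(b/a) = arctan(-4/-17) (quadrant-adjusted) = -166.76°


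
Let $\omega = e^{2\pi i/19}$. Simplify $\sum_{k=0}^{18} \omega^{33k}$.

Let ζ = ω^33 = e^(2πi·33/19). Since 19 ∤ 33, ζ ≠ 1.
Sum = Σ_{k=0}^{18} ζ^k = (ζ^19 - 1)/(ζ - 1) = (ω^{33·19} - 1)/(ζ - 1) = (1 - 1)/(ζ - 1) = 0


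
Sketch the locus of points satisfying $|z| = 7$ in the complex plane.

|z| = 7 means sqrt(x^2 + y^2) = 7
This is a circle of radius 7 centered at the origin


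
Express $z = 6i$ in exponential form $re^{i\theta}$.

r = |z| = sqrt((0)^2 + (6)^2) = sqrt(0 + 36) = sqrt(36) = 6
a = 0 and b > 0, so z lies on the positive imaginary axis: θ = 90° = π/2
z = 6e^(i*π/2)


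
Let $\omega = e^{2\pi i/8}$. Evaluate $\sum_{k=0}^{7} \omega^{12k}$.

Let ζ = ω^12 = e^(2πi·12/8). Since 8 ∤ 12, ζ ≠ 1.
Sum = Σ_{k=0}^{7} ζ^k = (ζ^8 - 1)/(ζ - 1) = (ω^{12·8} - 1)/(ζ - 1) = (1 - 1)/(ζ - 1) = 0


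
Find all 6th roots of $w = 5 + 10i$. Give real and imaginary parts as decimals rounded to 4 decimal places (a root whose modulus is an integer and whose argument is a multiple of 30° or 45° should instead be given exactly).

|w| = sqrt(125) ≈ 11.180340, arg(w) ≈ 63.434949°
Root modulus = sqrt(125)^(1/6) ≈ 1.495349
Root arguments: θ_k = (arg(w) + 360°k)/6 for k = 0, 1, ..., 5
Compute each root as (root modulus)(cos θ_k + i sin θ_k) using full-precision intermediates, then round to 4 decimal places.
Roots: 1.4700 + 0.2744i, 0.4974 + 1.4102i, -0.9726 + 1.1358i, -1.4700 - 0.2744i, -0.4974 - 1.4102i, 0.9726 - 1.1358i


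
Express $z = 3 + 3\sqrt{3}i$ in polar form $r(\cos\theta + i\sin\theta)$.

r = |z| = sqrt(a^2 + b^2) = sqrt((3)^2 + (3*sqrt(3))^2) = sqrt(9 + 27) = sqrt(36) = 6
θ = arctan(b/a) = arctan(5.1962/3) (quadrant-adjusted) = 60°
z = 6(cos 60° + i sin 60°)


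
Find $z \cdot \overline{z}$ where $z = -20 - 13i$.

z * conjugate(z) = |z|^2 = a^2 + b^2
= (-20)^2 + (-13)^2 = 569


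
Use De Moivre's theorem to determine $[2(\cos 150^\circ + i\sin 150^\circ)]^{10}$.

By De Moivre: z^n = r^n(cos(nθ) + i sin(nθ))
= 2^10(cos(10*150°) + i sin(10*150°))
= 1024(cos 60° + i sin 60°)
= 512 + 512*sqrt(3)i


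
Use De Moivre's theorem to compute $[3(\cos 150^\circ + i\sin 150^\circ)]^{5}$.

By De Moivre: z^n = r^n(cos(nθ) + i sin(nθ))
= 3^5(cos(5*150°) + i sin(5*150°))
= 243(cos 30° + i sin 30°)
= 243*sqrt(3)/2 + (243/2)i


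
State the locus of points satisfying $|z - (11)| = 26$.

|z - z0| = r describes a circle centered at z0 with radius r
Here z0 = 11 and r = 26
Locus: Circle centered at (11, 0) with radius 26


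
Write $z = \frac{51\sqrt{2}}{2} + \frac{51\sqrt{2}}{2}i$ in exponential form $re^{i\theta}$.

r = |z| = sqrt((51*sqrt(2)/2)^2 + (51*sqrt(2)/2)^2) = sqrt(2601/2 + 2601/2) = sqrt(2601) = 51
θ = arctan(b/a) = arctan(36.0624/36.0624) (quadrant-adjusted) = 45° = π/4
z = 51e^(i*π/4)


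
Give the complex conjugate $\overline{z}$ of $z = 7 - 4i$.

If z = a + bi, then conjugate(z) = a - bi
conjugate(7 - 4i) = 7 + 4i


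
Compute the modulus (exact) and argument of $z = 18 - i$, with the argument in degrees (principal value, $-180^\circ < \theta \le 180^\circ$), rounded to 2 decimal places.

|z| = sqrt(18^2 + (-1)^2) = sqrt(325)
arg(z) = arctan(b/a) = arctan(-1/18) (quadrant-adjusted) = -3.18°


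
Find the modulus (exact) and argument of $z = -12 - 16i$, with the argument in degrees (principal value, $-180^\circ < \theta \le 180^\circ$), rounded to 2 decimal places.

|z| = sqrt((-12)^2 + (-16)^2) = 20
arg(z) = arctan(b/a) = arctan(-16/-12) (quadrant-adjusted) = -126.87°


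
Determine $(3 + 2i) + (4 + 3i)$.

(3 + 4) + (2 + 3)i = 7 + 5i


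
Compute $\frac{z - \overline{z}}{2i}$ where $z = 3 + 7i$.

z - conjugate(z) = 2bi
(z - conjugate(z))/(2i) = 2bi/(2i) = b = 7


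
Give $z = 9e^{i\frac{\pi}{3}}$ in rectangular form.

a = r cos θ = 9 * 1/2 = 9/2
b = r sin θ = 9 * sqrt(3)/2 = 9*sqrt(3)/2
z = 9/2 + (9*sqrt(3)/2)i


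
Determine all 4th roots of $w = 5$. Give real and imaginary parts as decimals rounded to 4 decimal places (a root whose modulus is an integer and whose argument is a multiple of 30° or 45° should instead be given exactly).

|w| = 5, arg(w) = 0°
Root modulus = 5^(1/4) ≈ 1.495349
Root arguments: θ_k = (0° + 360°k)/4 for k = 0, 1, ..., 3
Compute each root as (root modulus)(cos θ_k + i sin θ_k) using full-precision intermediates, then round to 4 decimal places.
Roots: 1.4953, 1.4953i, -1.4953, -1.4953i


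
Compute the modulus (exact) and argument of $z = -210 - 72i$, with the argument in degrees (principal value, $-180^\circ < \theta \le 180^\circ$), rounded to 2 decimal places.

|z| = sqrt((-210)^2 + (-72)^2) = 222
arg(z) = arctan(b/a) = arctan(-72/-210) (quadrant-adjusted) = -161.08°


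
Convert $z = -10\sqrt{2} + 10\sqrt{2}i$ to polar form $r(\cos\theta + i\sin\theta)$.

r = |z| = sqrt(a^2 + b^2) = sqrt((-10*sqrt(2))^2 + (10*sqrt(2))^2) = sqrt(200 + 200) = sqrt(400) = 20
θ = arctan(b/a) = arctan(14.1421/-14.1421) (quadrant-adjusted) = 135°
z = 20(cos 135° + i sin 135°)


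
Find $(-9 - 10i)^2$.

(a + bi)^2 = a^2 - b^2 + 2abi
= (-9)^2 - (-10)^2 + 2*(-9)*(-10)i
= -19 + 180i


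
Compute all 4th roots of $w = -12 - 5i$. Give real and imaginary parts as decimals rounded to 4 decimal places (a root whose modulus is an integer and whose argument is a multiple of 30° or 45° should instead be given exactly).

|w| = 13, arg(w) ≈ 202.619865°
Root modulus = 13^(1/4) ≈ 1.898829
Root arguments: θ_k = (arg(w) + 360°k)/4 for k = 0, 1, ..., 3
Compute each root as (root modulus)(cos θ_k + i sin θ_k) using full-precision intermediates, then round to 4 decimal places.
Roots: 1.2038 + 1.4684i, -1.4684 + 1.2038i, -1.2038 - 1.4684i, 1.4684 - 1.2038i


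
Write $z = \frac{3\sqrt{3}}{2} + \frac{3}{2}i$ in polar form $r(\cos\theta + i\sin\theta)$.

r = |z| = sqrt(a^2 + b^2) = sqrt((3*sqrt(3)/2)^2 + (3/2)^2) = sqrt(27/4 + 9/4) = sqrt(9) = 3
θ = arctan(b/a) = arctan(1.5/2.5981) (quadrant-adjusted) = 30°
z = 3(cos 30° + i sin 30°)


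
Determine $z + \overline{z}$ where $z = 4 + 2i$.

z + conjugate(z) = (a + bi) + (a - bi) = 2a
= 2 * 4 = 8


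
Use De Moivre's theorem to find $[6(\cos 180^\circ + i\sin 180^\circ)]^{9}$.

By De Moivre: z^n = r^n(cos(nθ) + i sin(nθ))
= 6^9(cos(9*180°) + i sin(9*180°))
= 10077696(cos 180° + i sin 180°)
= -10077696


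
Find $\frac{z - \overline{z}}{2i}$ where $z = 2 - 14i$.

z - conjugate(z) = 2bi
(z - conjugate(z))/(2i) = 2bi/(2i) = b = -14


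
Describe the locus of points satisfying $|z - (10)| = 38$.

|z - z0| = r describes a circle centered at z0 with radius r
Here z0 = 10 and r = 38
Locus: Circle centered at (10, 0) with radius 38


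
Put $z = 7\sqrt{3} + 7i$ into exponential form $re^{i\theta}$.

r = |z| = sqrt((7*sqrt(3))^2 + (7)^2) = sqrt(147 + 49) = sqrt(196) = 14
θ = arctan(b/a) = arctan(7/12.1244) (quadrant-adjusted) = 30° = π/6
z = 14e^(i*π/6)


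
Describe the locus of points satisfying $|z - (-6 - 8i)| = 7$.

|z - z0| = r describes a circle centered at z0 with radius r
Here z0 = -6 - 8i and r = 7
Locus: Circle centered at (-6, -8) with radius 7


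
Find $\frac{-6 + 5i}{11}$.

Divisor is real, so divide each part by 11:
= -6/11 + (5/11)i


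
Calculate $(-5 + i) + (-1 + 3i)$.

(-5 + (-1)) + (1 + 3)i = -6 + 4i


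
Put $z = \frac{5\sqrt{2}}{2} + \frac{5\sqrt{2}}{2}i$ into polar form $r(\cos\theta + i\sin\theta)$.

r = |z| = sqrt(a^2 + b^2) = sqrt((5*sqrt(2)/2)^2 + (5*sqrt(2)/2)^2) = sqrt(25/2 + 25/2) = sqrt(25) = 5
θ = arctan(b/a) = arctan(3.5355/3.5355) (quadrant-adjusted) = 45°
z = 5(cos 45° + i sin 45°)


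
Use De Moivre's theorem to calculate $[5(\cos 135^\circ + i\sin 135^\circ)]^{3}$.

By De Moivre: z^n = r^n(cos(nθ) + i sin(nθ))
= 5^3(cos(3*135°) + i sin(3*135°))
= 125(cos 45° + i sin 45°)
= 125*sqrt(2)/2 + (125*sqrt(2)/2)i


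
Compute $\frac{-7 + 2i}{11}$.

Divisor is real, so divide each part by 11:
= -7/11 + (2/11)i


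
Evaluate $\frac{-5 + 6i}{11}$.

Divisor is real, so divide each part by 11:
= -5/11 + (6/11)i


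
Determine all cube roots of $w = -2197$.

|w| = 2197, arg(w) = 180°
Root modulus = 2197^(1/3) = 13
Root arguments: θ_k = (180° + 360°k)/3 for k = 0, 1, ..., 2
Roots: 13/2 + (13*sqrt(3)/2)i, -13, 13/2 - (13*sqrt(3)/2)i


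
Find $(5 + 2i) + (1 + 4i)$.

(5 + 1) + (2 + 4)i = 6 + 6i


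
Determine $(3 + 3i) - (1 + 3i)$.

(3 - 1) + (3 - 3)i = 2


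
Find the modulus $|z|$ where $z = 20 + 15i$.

|z| = sqrt(a^2 + b^2) = sqrt(20^2 + 15^2) = sqrt(625) = 25


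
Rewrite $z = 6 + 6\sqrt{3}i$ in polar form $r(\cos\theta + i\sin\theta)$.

r = |z| = sqrt(a^2 + b^2) = sqrt((6)^2 + (6*sqrt(3))^2) = sqrt(36 + 108) = sqrt(144) = 12
θ = arctan(b/a) = arctan(10.3923/6) (quadrant-adjusted) = 60°
z = 12(cos 60° + i sin 60°)


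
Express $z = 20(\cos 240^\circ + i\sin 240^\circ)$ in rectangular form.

a = r cos θ = 20 * -1/2 = -10
b = r sin θ = 20 * -sqrt(3)/2 = -10*sqrt(3)
z = -10 - 10*sqrt(3)i


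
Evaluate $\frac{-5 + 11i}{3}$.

Divisor is real, so divide each part by 3:
= -5/3 + (11/3)i


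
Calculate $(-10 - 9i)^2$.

(a + bi)^2 = a^2 - b^2 + 2abi
= (-10)^2 - (-9)^2 + 2*(-10)*(-9)i
= 19 + 180i


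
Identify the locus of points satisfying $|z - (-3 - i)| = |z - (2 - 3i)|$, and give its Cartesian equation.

|z - z1| = |z - z2| means z is equidistant from z1 and z2,
i.e. the perpendicular bisector of the segment from (-3, -1) to (2, -3) (midpoint (-1/2, -2)).
With z = x + yi, square both sides:
(x - (-3))^2 + (y - (-1))^2 = (x - 2)^2 + (y - (-3))^2
The x^2 and y^2 terms cancel: 10x + (-4)y = 13 - 10 = 3
Simplify: 10x - 4y = 3
Locus: Perpendicular bisector of the segment from (-3, -1) to (2, -3): the line 10x - 4y = 3


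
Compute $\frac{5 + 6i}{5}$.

Divisor is real, so divide each part by 5:
= 1 + (6/5)i


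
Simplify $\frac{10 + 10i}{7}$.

Divisor is real, so divide each part by 7:
= 10/7 + (10/7)i


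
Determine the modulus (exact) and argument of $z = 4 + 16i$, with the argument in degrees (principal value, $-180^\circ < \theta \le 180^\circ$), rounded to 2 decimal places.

|z| = sqrt(4^2 + 16^2) = sqrt(272)
arg(z) = arctan(b/a) = arctan(16/4) (quadrant-adjusted) = 75.96°


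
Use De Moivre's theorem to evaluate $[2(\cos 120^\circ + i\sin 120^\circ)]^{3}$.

By De Moivre: z^n = r^n(cos(nθ) + i sin(nθ))
= 2^3(cos(3*120°) + i sin(3*120°))
= 8(cos 0° + i sin 0°)
= 8


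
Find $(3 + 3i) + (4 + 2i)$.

(3 + 4) + (3 + 2)i = 7 + 5i


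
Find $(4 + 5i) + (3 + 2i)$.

(4 + 3) + (5 + 2)i = 7 + 7i


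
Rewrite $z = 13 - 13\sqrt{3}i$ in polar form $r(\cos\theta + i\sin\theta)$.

r = |z| = sqrt(a^2 + b^2) = sqrt((13)^2 + (-13*sqrt(3))^2) = sqrt(169 + 507) = sqrt(676) = 26
θ = arctan(b/a) = arctan(-22.5167/13) (quadrant-adjusted) = 300°
z = 26(cos 300° + i sin 300°)


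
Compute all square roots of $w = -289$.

|w| = 289, arg(w) = 180°
Root modulus = 289^(1/2) = 17
Root arguments: θ_k = (180° + 360°k)/2 for k = 0, 1, ..., 1
Roots: 17i, -17i


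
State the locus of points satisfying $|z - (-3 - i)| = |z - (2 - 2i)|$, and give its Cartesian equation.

|z - z1| = |z - z2| means z is equidistant from z1 and z2,
i.e. the perpendicular bisector of the segment from (-3, -1) to (2, -2) (midpoint (-1/2, -3/2)).
With z = x + yi, square both sides:
(x - (-3))^2 + (y - (-1))^2 = (x - 2)^2 + (y - (-2))^2
The x^2 and y^2 terms cancel: 10x + (-2)y = 8 - 10 = -2
Simplify: 5x - y = -1
Locus: Perpendicular bisector of the segment from (-3, -1) to (2, -2): the line 5x - y = -1


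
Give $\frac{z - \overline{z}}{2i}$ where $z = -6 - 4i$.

z - conjugate(z) = 2bi
(z - conjugate(z))/(2i) = 2bi/(2i) = b = -4


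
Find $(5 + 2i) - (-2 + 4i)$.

(5 - (-2)) + (2 - 4)i = 7 - 2i


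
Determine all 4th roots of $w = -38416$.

|w| = 38416, arg(w) = 180°
Root modulus = 38416^(1/4) = 14
Root arguments: θ_k = (180° + 360°k)/4 for k = 0, 1, ..., 3
Roots: 7*sqrt(2) + 7*sqrt(2)i, -7*sqrt(2) + 7*sqrt(2)i, -7*sqrt(2) - 7*sqrt(2)i, 7*sqrt(2) - 7*sqrt(2)i


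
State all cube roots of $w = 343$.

|w| = 343, arg(w) = 0°
Root modulus = 343^(1/3) = 7
Root arguments: θ_k = (0° + 360°k)/3 for k = 0, 1, ..., 2
Roots: 7, -7/2 + (7*sqrt(3)/2)i, -7/2 - (7*sqrt(3)/2)i


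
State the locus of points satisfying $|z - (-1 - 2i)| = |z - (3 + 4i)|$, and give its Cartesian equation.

|z - z1| = |z - z2| means z is equidistant from z1 and z2,
i.e. the perpendicular bisector of the segment from (-1, -2) to (3, 4) (midpoint (1, 1)).
With z = x + yi, square both sides:
(x - (-1))^2 + (y - (-2))^2 = (x - 3)^2 + (y - 4)^2
The x^2 and y^2 terms cancel: 8x + 12y = 25 - 5 = 20
Simplify: 2x + 3y = 5
Locus: Perpendicular bisector of the segment from (-1, -2) to (3, 4): the line 2x + 3y = 5


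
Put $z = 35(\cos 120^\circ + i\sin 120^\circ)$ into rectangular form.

a = r cos θ = 35 * -1/2 = -35/2
b = r sin θ = 35 * sqrt(3)/2 = 35*sqrt(3)/2
z = -35/2 + (35*sqrt(3)/2)i


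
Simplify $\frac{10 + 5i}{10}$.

Divisor is real, so divide each part by 10:
= 1 + (1/2)i


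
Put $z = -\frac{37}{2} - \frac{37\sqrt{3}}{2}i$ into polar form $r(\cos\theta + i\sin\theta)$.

r = |z| = sqrt(a^2 + b^2) = sqrt((-37/2)^2 + (-37*sqrt(3)/2)^2) = sqrt(1369/4 + 4107/4) = sqrt(1369) = 37
θ = arctan(b/a) = arctan(-32.0429/-18.5) (quadrant-adjusted) = 240°
z = 37(cos 240° + i sin 240°)


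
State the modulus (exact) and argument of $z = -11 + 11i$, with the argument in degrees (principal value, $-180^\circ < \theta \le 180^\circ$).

|z| = sqrt((-11)^2 + 11^2) = sqrt(242)
arg(z) = arctan(b/a) = arctan(11/-11) (quadrant-adjusted) = 135°


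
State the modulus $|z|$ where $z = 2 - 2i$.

|z| = sqrt(a^2 + b^2) = sqrt(2^2 + (-2)^2) = sqrt(8) = sqrt(8)


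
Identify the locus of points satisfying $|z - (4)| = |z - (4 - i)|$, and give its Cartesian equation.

|z - z1| = |z - z2| means z is equidistant from z1 and z2,
i.e. the perpendicular bisector of the segment from (4, 0) to (4, -1) (midpoint (4, -1/2)).
With z = x + yi, square both sides:
(x - 4)^2 + (y - 0)^2 = (x - 4)^2 + (y - (-1))^2
The x^2 and y^2 terms cancel: 0x + (-2)y = 17 - 16 = 1
Simplify: y = -1/2
Locus: Perpendicular bisector of the segment from (4, 0) to (4, -1): the line y = -1/2


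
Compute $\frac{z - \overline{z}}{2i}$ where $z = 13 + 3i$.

z - conjugate(z) = 2bi
(z - conjugate(z))/(2i) = 2bi/(2i) = b = 3


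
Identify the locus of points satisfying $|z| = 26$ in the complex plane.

|z| = 26 means sqrt(x^2 + y^2) = 26
This is a circle of radius 26 centered at the origin


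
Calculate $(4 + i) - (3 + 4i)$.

(4 - 3) + (1 - 4)i = 1 - 3i


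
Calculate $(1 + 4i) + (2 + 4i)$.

(1 + 2) + (4 + 4)i = 3 + 8i


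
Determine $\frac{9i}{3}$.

Divisor is real, so divide each part by 3:
= 3i


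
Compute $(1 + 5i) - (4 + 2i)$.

(1 - 4) + (5 - 2)i = -3 + 3i


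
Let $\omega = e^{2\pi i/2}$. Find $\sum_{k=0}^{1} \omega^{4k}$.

Since 2 divides 4, ω^4 = (ω^2)^2 = 1^2 = 1, so every term is 1.
Sum = 2 · 1 = 2


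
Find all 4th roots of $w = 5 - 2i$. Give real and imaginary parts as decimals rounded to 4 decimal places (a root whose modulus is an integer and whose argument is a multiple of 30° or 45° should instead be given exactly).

|w| = sqrt(29) ≈ 5.385165, arg(w) ≈ 338.198591°
Root modulus = sqrt(29)^(1/4) ≈ 1.523350
Root arguments: θ_k = (arg(w) + 360°k)/4 for k = 0, 1, ..., 3
Compute each root as (root modulus)(cos θ_k + i sin θ_k) using full-precision intermediates, then round to 4 decimal places.
Roots: 0.1447 + 1.5165i, -1.5165 + 0.1447i, -0.1447 - 1.5165i, 1.5165 - 0.1447i


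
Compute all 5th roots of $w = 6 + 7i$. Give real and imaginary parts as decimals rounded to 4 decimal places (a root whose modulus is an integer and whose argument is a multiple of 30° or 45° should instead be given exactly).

|w| = sqrt(85) ≈ 9.219544, arg(w) ≈ 49.398705°
Root modulus = sqrt(85)^(1/5) ≈ 1.559344
Root arguments: θ_k = (arg(w) + 360°k)/5 for k = 0, 1, ..., 4
Compute each root as (root modulus)(cos θ_k + i sin θ_k) using full-precision intermediates, then round to 4 decimal places.
Roots: 1.5362 + 0.2676i, 0.2203 + 1.5437i, -1.4001 + 0.6865i, -1.0856 - 1.1194i, 0.7292 - 1.3784i


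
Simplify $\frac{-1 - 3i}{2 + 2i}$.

Multiply numerator and denominator by conjugate (2 - 2i):
= (-1 - 3i)(2 - 2i) / (2^2 + 2^2)
= (-8 - 4i) / 8
Divide through by 4: (-2 - i) / 2
= -1 - (1/2)i


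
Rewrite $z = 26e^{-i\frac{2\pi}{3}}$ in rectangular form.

a = r cos θ = 26 * -1/2 = -13
b = r sin θ = 26 * -sqrt(3)/2 = -13*sqrt(3)
z = -13 - 13*sqrt(3)i


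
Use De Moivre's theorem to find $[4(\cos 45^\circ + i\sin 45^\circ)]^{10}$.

By De Moivre: z^n = r^n(cos(nθ) + i sin(nθ))
= 4^10(cos(10*45°) + i sin(10*45°))
= 1048576(cos 90° + i sin 90°)
= 1048576i


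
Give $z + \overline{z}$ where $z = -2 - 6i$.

z + conjugate(z) = (a + bi) + (a - bi) = 2a
= 2 * (-2) = -4


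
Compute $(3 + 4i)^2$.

(a + bi)^2 = a^2 - b^2 + 2abi
= 3^2 - 4^2 + 2*3*4i
= -7 + 24i


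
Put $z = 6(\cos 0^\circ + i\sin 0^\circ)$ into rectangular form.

a = r cos θ = 6 * 1 = 6
b = r sin θ = 6 * 0 = 0
z = 6


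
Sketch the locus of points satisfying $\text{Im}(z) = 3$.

Im(z) = y where z = x + yi; the equation y = 3 is satisfied by all points with that y-coordinate
Locus: Horizontal line y = 3


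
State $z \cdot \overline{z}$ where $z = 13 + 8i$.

z * conjugate(z) = |z|^2 = a^2 + b^2
= 13^2 + 8^2 = 233


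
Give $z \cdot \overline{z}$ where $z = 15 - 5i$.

z * conjugate(z) = |z|^2 = a^2 + b^2
= 15^2 + (-5)^2 = 250


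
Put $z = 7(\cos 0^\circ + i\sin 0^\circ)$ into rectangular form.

a = r cos θ = 7 * 1 = 7
b = r sin θ = 7 * 0 = 0
z = 7


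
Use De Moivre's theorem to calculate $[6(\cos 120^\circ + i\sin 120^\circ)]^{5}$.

By De Moivre: z^n = r^n(cos(nθ) + i sin(nθ))
= 6^5(cos(5*120°) + i sin(5*120°))
= 7776(cos 240° + i sin 240°)
= -3888 - 3888*sqrt(3)i


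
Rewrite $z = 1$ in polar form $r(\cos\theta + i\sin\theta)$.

r = |z| = sqrt(a^2 + b^2) = sqrt((1)^2 + (0)^2) = sqrt(1 + 0) = sqrt(1) = 1
b = 0 and a > 0, so z lies on the positive real axis: θ = 0°
z = 1(cos 0° + i sin 0°)


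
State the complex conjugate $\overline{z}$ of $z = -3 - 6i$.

If z = a + bi, then conjugate(z) = a - bi
conjugate(-3 - 6i) = -3 + 6i


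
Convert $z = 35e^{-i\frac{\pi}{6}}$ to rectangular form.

a = r cos θ = 35 * sqrt(3)/2 = 35*sqrt(3)/2
b = r sin θ = 35 * -1/2 = -35/2
z = 35*sqrt(3)/2 - (35/2)i


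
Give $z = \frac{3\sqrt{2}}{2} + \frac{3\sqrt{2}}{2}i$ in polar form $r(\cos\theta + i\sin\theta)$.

r = |z| = sqrt(a^2 + b^2) = sqrt((3*sqrt(2)/2)^2 + (3*sqrt(2)/2)^2) = sqrt(9/2 + 9/2) = sqrt(9) = 3
θ = arctan(b/a) = arctan(2.1213/2.1213) (quadrant-adjusted) = 45°
z = 3(cos 45° + i sin 45°)


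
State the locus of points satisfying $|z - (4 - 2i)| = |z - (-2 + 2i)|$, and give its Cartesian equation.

|z - z1| = |z - z2| means z is equidistant from z1 and z2,
i.e. the perpendicular bisector of the segment from (4, -2) to (-2, 2) (midpoint (1, 0)).
With z = x + yi, square both sides:
(x - 4)^2 + (y - (-2))^2 = (x - (-2))^2 + (y - 2)^2
The x^2 and y^2 terms cancel: -12x + 8y = 8 - 20 = -12
Simplify: 3x - 2y = 3
Locus: Perpendicular bisector of the segment from (4, -2) to (-2, 2): the line 3x - 2y = 3


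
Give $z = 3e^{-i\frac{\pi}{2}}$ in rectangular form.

a = r cos θ = 3 * 0 = 0
b = r sin θ = 3 * -1 = -3
z = -3i


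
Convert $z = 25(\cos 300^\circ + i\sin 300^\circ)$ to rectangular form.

a = r cos θ = 25 * 1/2 = 25/2
b = r sin θ = 25 * -sqrt(3)/2 = -25*sqrt(3)/2
z = 25/2 - (25*sqrt(3)/2)i


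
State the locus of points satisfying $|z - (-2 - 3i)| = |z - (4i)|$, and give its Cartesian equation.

|z - z1| = |z - z2| means z is equidistant from z1 and z2,
i.e. the perpendicular bisector of the segment from (-2, -3) to (0, 4) (midpoint (-1, 1/2)).
With z = x + yi, square both sides:
(x - (-2))^2 + (y - (-3))^2 = (x - 0)^2 + (y - 4)^2
The x^2 and y^2 terms cancel: 4x + 14y = 16 - 13 = 3
Simplify: 4x + 14y = 3
Locus: Perpendicular bisector of the segment from (-2, -3) to (0, 4): the line 4x + 14y = 3


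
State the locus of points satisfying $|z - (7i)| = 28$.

|z - z0| = r describes a circle centered at z0 with radius r
Here z0 = 7i and r = 28
Locus: Circle centered at (0, 7) with radius 28


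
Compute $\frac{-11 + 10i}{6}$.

Divisor is real, so divide each part by 6:
= -11/6 + (5/3)i


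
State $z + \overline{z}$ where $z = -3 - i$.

z + conjugate(z) = (a + bi) + (a - bi) = 2a
= 2 * (-3) = -6


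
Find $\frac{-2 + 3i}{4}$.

Divisor is real, so divide each part by 4:
= -1/2 + (3/4)i


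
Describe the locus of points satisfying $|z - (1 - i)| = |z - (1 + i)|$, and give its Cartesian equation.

|z - z1| = |z - z2| means z is equidistant from z1 and z2,
i.e. the perpendicular bisector of the segment from (1, -1) to (1, 1) (midpoint (1, 0)).
With z = x + yi, square both sides:
(x - 1)^2 + (y - (-1))^2 = (x - 1)^2 + (y - 1)^2
The x^2 and y^2 terms cancel: 0x + 4y = 2 - 2 = 0
Simplify: y = 0
Locus: Perpendicular bisector of the segment from (1, -1) to (1, 1): the line y = 0


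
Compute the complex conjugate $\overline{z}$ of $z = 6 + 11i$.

If z = a + bi, then conjugate(z) = a - bi
conjugate(6 + 11i) = 6 - 11i


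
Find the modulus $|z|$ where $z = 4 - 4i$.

|z| = sqrt(a^2 + b^2) = sqrt(4^2 + (-4)^2) = sqrt(32) = sqrt(32)


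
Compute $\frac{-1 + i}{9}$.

Divisor is real, so divide each part by 9:
= -1/9 + (1/9)i


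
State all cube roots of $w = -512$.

|w| = 512, arg(w) = 180°
Root modulus = 512^(1/3) = 8
Root arguments: θ_k = (180° + 360°k)/3 for k = 0, 1, ..., 2
Roots: 4 + 4*sqrt(3)i, -8, 4 - 4*sqrt(3)i


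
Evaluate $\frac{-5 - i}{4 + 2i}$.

Multiply numerator and denominator by conjugate (4 - 2i):
= (-5 - i)(4 - 2i) / (4^2 + 2^2)
= (-22 + 6i) / 20
Divide through by 2: (-11 + 3i) / 10
= -11/10 + (3/10)i


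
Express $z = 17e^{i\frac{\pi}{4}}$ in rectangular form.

a = r cos θ = 17 * sqrt(2)/2 = 17*sqrt(2)/2
b = r sin θ = 17 * sqrt(2)/2 = 17*sqrt(2)/2
z = 17*sqrt(2)/2 + (17*sqrt(2)/2)i


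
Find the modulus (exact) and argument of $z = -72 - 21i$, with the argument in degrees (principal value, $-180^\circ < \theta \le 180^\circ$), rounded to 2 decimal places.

|z| = sqrt((-72)^2 + (-21)^2) = 75
arg(z) = arctan(b/a) = arctan(-21/-72) (quadrant-adjusted) = -163.74°


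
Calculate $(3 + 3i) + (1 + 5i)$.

(3 + 1) + (3 + 5)i = 4 + 8i


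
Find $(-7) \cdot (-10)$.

(a1*a2 - b1*b2) + (a1*b2 + b1*a2)i
= (70 - 0) + (0 + 0)i
= 70


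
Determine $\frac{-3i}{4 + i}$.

Multiply numerator and denominator by conjugate (4 - i):
= (-3i)(4 - i) / (4^2 + 1^2)
= (-3 - 12i) / 17
= -3/17 - (12/17)i


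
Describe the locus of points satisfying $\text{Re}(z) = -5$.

Re(z) = x where z = x + yi; the equation x = -5 is satisfied by all points with that x-coordinate
Locus: Vertical line x = -5


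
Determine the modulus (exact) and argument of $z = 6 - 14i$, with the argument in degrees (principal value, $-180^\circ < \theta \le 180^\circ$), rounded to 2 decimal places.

|z| = sqrt(6^2 + (-14)^2) = sqrt(232)
arg(z) = arctan(b/a) = arctan(-14/6) (quadrant-adjusted) = -66.80°


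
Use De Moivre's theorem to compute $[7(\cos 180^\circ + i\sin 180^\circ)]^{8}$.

By De Moivre: z^n = r^n(cos(nθ) + i sin(nθ))
= 7^8(cos(8*180°) + i sin(8*180°))
= 5764801(cos 0° + i sin 0°)
= 5764801


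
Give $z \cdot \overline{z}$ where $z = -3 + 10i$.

z * conjugate(z) = |z|^2 = a^2 + b^2
= (-3)^2 + 10^2 = 109


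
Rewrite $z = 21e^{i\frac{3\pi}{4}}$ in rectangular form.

a = r cos θ = 21 * -sqrt(2)/2 = -21*sqrt(2)/2
b = r sin θ = 21 * sqrt(2)/2 = 21*sqrt(2)/2
z = -21*sqrt(2)/2 + (21*sqrt(2)/2)i


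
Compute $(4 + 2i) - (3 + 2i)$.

(4 - 3) + (2 - 2)i = 1


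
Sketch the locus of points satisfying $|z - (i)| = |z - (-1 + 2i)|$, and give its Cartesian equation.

|z - z1| = |z - z2| means z is equidistant from z1 and z2,
i.e. the perpendicular bisector of the segment from (0, 1) to (-1, 2) (midpoint (-1/2, 3/2)).
With z = x + yi, square both sides:
(x - 0)^2 + (y - 1)^2 = (x - (-1))^2 + (y - 2)^2
The x^2 and y^2 terms cancel: -2x + 2y = 5 - 1 = 4
Simplify: x - y = -2
Locus: Perpendicular bisector of the segment from (0, 1) to (-1, 2): the line x - y = -2


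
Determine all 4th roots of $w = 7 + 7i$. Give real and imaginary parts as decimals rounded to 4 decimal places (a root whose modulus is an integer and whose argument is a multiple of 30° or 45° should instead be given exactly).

|w| = sqrt(98) ≈ 9.899495, arg(w) = 45°
Root modulus = sqrt(98)^(1/4) ≈ 1.773794
Root arguments: θ_k = (45° + 360°k)/4 for k = 0, 1, ..., 3
Compute each root as (root modulus)(cos θ_k + i sin θ_k) using full-precision intermediates, then round to 4 decimal places.
Roots: 1.7397 + 0.3461i, -0.3461 + 1.7397i, -1.7397 - 0.3461i, 0.3461 - 1.7397i


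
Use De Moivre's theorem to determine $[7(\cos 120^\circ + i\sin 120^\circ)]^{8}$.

By De Moivre: z^n = r^n(cos(nθ) + i sin(nθ))
= 7^8(cos(8*120°) + i sin(8*120°))
= 5764801(cos 240° + i sin 240°)
= -5764801/2 - (5764801*sqrt(3)/2)i


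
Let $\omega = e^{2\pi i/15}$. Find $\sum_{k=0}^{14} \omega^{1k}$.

Let ζ = ω^1 = e^(2πi·1/15). Since 15 ∤ 1, ζ ≠ 1.
Sum = Σ_{k=0}^{14} ζ^k = (ζ^15 - 1)/(ζ - 1) = (ω^{1·15} - 1)/(ζ - 1) = (1 - 1)/(ζ - 1) = 0


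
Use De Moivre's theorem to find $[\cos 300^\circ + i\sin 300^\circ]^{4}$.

By De Moivre: z^n = r^n(cos(nθ) + i sin(nθ))
= 1^4(cos(4*300°) + i sin(4*300°))
= 1(cos 120° + i sin 120°)
= -1/2 + (sqrt(3)/2)i


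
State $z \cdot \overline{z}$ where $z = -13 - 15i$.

z * conjugate(z) = |z|^2 = a^2 + b^2
= (-13)^2 + (-15)^2 = 394


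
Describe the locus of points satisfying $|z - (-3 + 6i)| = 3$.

|z - z0| = r describes a circle centered at z0 with radius r
Here z0 = -3 + 6i and r = 3
Locus: Circle centered at (-3, 6) with radius 3


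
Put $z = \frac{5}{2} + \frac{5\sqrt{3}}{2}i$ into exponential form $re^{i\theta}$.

r = |z| = sqrt((5/2)^2 + (5*sqrt(3)/2)^2) = sqrt(25/4 + 75/4) = sqrt(25) = 5
θ = arctan(b/a) = arctan(4.3301/2.5) (quadrant-adjusted) = 60° = π/3
z = 5e^(i*π/3)


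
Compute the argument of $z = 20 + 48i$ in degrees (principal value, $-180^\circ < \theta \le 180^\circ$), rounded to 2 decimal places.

θ = arctan(b/a) = arctan(48/20) (quadrant-adjusted) = 67.38°
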